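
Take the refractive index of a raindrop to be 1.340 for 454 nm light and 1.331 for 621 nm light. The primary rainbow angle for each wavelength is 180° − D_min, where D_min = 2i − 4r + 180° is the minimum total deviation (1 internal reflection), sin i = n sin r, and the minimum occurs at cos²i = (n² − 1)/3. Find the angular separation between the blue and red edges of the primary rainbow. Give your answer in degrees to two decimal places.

1.30°

At 454 nm (n = 1.340): cos²i = 0.26520 → i = 59.004°, r = 39.770°, D_min = 138.929°, rainbow angle = 41.071°.
At 621 nm (n = 1.331): cos²i = 0.25719 → i = 59.527°, r = 40.356°, D_min = 137.630°, rainbow angle = 42.370°.
Angular width = |41.071° − 42.370°| = 1.299°.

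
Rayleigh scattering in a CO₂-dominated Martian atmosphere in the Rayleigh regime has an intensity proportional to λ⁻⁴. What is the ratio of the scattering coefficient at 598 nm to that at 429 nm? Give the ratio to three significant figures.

Rayleigh scattering ∝ λ⁻⁴, so the ratio of coefficients is the inverse fourth power of the wavelength ratio.
σ(598)/σ(429) = (429/598)⁴ = (0.7174)⁴ = 0.2649.

0.265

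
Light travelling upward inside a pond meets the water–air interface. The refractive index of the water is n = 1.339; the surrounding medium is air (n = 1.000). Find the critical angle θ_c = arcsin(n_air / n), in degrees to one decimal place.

sin θ_c = n_air / n = 1.000 / 1.339 = 0.7468.
θ_c = arcsin(0.7468) = 48.32°.

48.3°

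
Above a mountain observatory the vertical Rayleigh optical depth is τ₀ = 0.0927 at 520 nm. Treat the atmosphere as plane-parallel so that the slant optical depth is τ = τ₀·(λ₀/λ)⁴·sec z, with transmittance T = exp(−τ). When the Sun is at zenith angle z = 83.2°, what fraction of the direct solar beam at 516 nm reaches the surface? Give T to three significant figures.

sec 83.2° = 8.4457.
τ = 0.0927 × (520/516)⁴ × 8.4457 = 0.0927 × 1.0314 × 8.4457 = 0.8075.
T = exp(−0.8075) = 0.4460.

0.446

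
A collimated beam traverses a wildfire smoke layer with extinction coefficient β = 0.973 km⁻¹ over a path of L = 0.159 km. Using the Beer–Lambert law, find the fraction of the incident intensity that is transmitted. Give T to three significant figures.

τ = β·L = 0.973 × 0.159 = 0.1547.
T = exp(−0.1547) = 0.8567.

0.857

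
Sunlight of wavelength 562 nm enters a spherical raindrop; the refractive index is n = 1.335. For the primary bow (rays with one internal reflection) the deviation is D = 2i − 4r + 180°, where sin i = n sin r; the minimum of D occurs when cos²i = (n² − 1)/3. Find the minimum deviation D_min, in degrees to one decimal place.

138.2°

cos²i = (1.78222 − 1)/3 = 0.26074; i = arccos(0.51063) = 59.294°.
sin r = sin 59.294°/1.335 = 0.64405; r = 40.094°.
D_min = 2·59.294° − 4·40.094° + 180° = 138.212°.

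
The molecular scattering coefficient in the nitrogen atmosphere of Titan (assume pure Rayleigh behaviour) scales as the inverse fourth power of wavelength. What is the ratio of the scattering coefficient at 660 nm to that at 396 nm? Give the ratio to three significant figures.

0.130

Rayleigh scattering ∝ λ⁻⁴, so the ratio of coefficients is the inverse fourth power of the wavelength ratio.
σ(660)/σ(396) = (396/660)⁴ = (0.6000)⁴ = 0.1296.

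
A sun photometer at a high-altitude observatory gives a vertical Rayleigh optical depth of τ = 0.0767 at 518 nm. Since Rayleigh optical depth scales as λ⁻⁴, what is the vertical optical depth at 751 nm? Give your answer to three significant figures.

0.0174

τ(751 nm) = τ(518 nm) × (518/751)⁴ = 0.0767 × (0.6897)⁴ = 0.0767 × 0.2263 = 0.0174.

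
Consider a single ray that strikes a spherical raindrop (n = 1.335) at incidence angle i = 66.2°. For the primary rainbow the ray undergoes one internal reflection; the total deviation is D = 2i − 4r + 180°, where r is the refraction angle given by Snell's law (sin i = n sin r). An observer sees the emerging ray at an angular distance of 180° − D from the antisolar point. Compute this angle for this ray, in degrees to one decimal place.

40.7°

sin r = sin 66.2° / 1.335 = 0.9150/1.335 = 0.6854; r = 43.26°.
D = 2·66.2° − 4·43.26° + 180° = 132.40° − 173.06° + 180° = 139.34°.
Angle from antisolar point = 180° − D = 40.66°.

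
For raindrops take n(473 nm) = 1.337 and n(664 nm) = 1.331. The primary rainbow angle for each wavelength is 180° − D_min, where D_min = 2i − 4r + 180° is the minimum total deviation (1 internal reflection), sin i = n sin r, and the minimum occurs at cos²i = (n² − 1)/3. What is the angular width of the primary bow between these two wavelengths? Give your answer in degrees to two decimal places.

0.87°

At 473 nm (n = 1.337): cos²i = 0.26252 → i = 59.178°, r = 39.964°, D_min = 138.500°, rainbow angle = 41.500°.
At 664 nm (n = 1.331): cos²i = 0.25719 → i = 59.527°, r = 40.356°, D_min = 137.630°, rainbow angle = 42.370°.
Angular width = |41.500° − 42.370°| = 0.870°.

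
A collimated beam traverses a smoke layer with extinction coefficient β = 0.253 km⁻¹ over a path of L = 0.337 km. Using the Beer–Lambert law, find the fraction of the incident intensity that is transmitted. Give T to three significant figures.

τ = β·L = 0.253 × 0.337 = 0.0853.
T = exp(−0.0853) = 0.9183.

0.918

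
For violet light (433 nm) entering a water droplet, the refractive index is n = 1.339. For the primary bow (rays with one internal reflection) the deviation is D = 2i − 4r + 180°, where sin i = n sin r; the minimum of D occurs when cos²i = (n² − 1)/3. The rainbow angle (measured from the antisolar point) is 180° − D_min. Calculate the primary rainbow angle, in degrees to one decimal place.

41.2°

cos²i = (1.79292 − 1)/3 = 0.26431; i = arccos(0.51411) = 59.062°.
sin r = sin 59.062°/1.339 = 0.64057; r = 39.834°.
D_min = 2·59.062° − 4·39.834° + 180° = 138.786°.
Rainbow angle = 180° − D_min = 41.214°.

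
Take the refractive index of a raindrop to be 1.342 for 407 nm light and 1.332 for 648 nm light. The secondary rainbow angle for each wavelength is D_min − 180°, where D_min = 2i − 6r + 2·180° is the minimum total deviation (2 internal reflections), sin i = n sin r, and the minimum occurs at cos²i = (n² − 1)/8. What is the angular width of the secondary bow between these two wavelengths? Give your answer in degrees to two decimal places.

At 407 nm (n = 1.342): cos²i = 0.10012 → i = 71.554°, r = 44.981°, D_min = 233.222°, rainbow angle = 53.222°.
At 648 nm (n = 1.332): cos²i = 0.09678 → i = 71.875°, r = 45.520°, D_min = 230.628°, rainbow angle = 50.628°.
Angular width = |53.222° − 50.628°| = 2.594°.

2.59°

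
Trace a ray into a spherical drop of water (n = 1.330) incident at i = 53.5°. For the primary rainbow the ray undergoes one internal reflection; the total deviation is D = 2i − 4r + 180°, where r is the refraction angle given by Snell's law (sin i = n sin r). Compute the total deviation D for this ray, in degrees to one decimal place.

sin r = sin 53.5° / 1.330 = 0.8039/1.330 = 0.6044; r = 37.19°.
D = 2·53.5° − 4·37.19° + 180° = 107.00° − 148.74° + 180° = 138.26°.

138.3°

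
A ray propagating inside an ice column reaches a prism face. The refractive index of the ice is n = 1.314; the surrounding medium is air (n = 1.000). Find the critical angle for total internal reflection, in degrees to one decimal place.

49.6°

sin θ_c = n_air / n = 1.000 / 1.314 = 0.7610.
θ_c = arcsin(0.7610) = 49.56°.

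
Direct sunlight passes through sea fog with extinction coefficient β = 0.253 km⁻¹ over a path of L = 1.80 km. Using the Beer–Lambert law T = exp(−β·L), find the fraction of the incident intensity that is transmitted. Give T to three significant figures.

τ = β·L = 0.253 × 1.80 = 0.4554.
T = exp(−0.4554) = 0.6342.

0.634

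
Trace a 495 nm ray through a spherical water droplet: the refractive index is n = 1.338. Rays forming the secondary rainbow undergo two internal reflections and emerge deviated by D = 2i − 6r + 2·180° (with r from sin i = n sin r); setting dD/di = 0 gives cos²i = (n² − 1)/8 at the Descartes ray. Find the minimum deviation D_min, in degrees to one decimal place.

232.2°

cos²i = (1.79024 − 1)/8 = 0.09878; i = arccos(0.31429) = 71.682°.
sin r = sin 71.682°/1.338 = 0.70951; r = 45.195°.
D_min = 2·71.682° − 6·45.195° + 360° = 232.193°.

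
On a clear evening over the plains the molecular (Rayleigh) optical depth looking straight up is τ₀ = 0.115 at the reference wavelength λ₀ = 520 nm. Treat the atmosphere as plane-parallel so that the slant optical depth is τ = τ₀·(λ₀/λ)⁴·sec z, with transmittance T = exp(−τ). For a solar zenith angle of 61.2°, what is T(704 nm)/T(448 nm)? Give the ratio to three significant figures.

Airmass: sec 61.2° = 2.0757.
τ(704 nm) = 0.115 × (520/704)⁴ × 2.0757 = 0.115 × 0.2977 × 2.0757 = 0.0711.
τ(448 nm) = 0.115 × (520/448)⁴ × 2.0757 = 0.115 × 1.8151 × 2.0757 = 0.4333.
T(704)/T(448) = exp(τ_B − τ_A) = exp(0.3622) = 1.4365.

1.44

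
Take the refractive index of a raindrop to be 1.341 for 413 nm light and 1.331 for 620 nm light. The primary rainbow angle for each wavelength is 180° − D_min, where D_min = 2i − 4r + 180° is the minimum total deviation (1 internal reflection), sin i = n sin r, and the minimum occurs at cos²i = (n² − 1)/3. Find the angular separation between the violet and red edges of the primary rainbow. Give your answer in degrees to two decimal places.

1.44°

At 413 nm (n = 1.341): cos²i = 0.26609 → i = 58.946°, r = 39.705°, D_min = 139.071°, rainbow angle = 40.929°.
At 620 nm (n = 1.331): cos²i = 0.25719 → i = 59.527°, r = 40.356°, D_min = 137.630°, rainbow angle = 42.370°.
Angular width = |40.929° − 42.370°| = 1.441°.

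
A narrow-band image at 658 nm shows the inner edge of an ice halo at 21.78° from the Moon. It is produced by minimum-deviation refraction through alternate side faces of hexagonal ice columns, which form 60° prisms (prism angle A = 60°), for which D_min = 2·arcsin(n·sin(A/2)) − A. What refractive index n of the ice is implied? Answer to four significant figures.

1.309

Rearranging: n = sin((D_min + A)/2) / sin(A/2).
(D_min + A)/2 = (21.78° + 60°)/2 = 40.890°.
n = sin 40.890° / sin 30° = 0.6546 / 0.5000 = 1.3092.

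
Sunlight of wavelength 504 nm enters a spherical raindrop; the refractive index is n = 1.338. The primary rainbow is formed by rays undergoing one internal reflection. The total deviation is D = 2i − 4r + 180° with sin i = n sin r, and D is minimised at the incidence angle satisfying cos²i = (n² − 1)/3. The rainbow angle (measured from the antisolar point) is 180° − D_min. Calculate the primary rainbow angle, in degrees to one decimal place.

41.4°

cos²i = (1.79024 − 1)/3 = 0.26341; i = arccos(0.51324) = 59.120°.
sin r = sin 59.120°/1.338 = 0.64144; r = 39.899°.
D_min = 2·59.120° − 4·39.899° + 180° = 138.643°.
Rainbow angle = 180° − D_min = 41.357°.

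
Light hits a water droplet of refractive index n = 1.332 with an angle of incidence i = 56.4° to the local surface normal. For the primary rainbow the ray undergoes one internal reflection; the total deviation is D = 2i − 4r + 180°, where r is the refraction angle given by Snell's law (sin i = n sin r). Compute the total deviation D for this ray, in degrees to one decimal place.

sin r = sin 56.4° / 1.332 = 0.8329/1.332 = 0.6253; r = 38.71°.
D = 2·56.4° − 4·38.71° + 180° = 112.80° − 154.82° + 180° = 137.98°.

138.0°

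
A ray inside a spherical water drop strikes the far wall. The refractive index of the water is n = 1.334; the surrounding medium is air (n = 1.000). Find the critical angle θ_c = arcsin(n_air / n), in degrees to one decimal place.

sin θ_c = n_air / n = 1.000 / 1.334 = 0.7496.
θ_c = arcsin(0.7496) = 48.56°.

48.6°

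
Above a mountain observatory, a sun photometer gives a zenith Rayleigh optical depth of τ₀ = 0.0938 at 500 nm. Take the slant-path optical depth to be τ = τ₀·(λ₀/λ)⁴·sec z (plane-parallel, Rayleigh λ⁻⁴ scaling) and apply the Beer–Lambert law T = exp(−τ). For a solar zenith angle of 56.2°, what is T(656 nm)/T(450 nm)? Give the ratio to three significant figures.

Airmass: sec 56.2° = 1.7976.
τ(656 nm) = 0.0938 × (500/656)⁴ × 1.7976 = 0.0938 × 0.3375 × 1.7976 = 0.0569.
τ(450 nm) = 0.0938 × (500/450)⁴ × 1.7976 = 0.0938 × 1.5242 × 1.7976 = 0.2570.
T(656)/T(450) = exp(τ_B − τ_A) = exp(0.2001) = 1.2215.

1.22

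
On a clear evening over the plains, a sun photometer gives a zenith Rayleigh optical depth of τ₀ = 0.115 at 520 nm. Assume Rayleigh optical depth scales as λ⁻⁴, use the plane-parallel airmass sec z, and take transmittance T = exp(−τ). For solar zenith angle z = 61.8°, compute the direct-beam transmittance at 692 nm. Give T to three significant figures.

0.925

sec 61.8° = 2.1162.
τ = 0.115 × (520/692)⁴ × 2.1162 = 0.115 × 0.3189 × 2.1162 = 0.0776.
T = exp(−0.0776) = 0.9253.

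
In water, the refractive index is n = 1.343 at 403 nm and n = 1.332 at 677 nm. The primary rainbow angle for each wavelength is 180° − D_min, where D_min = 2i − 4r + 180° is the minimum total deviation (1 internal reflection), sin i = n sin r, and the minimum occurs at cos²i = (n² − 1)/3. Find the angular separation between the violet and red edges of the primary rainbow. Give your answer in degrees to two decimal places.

At 403 nm (n = 1.343): cos²i = 0.26788 → i = 58.830°, r = 39.577°, D_min = 139.354°, rainbow angle = 40.646°.
At 677 nm (n = 1.332): cos²i = 0.25807 → i = 59.469°, r = 40.290°, D_min = 137.776°, rainbow angle = 42.224°.
Angular width = |40.646° − 42.224°| = 1.578°.

1.58°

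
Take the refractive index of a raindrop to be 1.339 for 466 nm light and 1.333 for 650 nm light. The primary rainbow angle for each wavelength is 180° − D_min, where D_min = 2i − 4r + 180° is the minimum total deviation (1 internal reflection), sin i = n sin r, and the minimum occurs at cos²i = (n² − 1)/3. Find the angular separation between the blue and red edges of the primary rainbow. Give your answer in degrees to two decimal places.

At 466 nm (n = 1.339): cos²i = 0.26431 → i = 59.062°, r = 39.834°, D_min = 138.786°, rainbow angle = 41.214°.
At 650 nm (n = 1.333): cos²i = 0.25896 → i = 59.410°, r = 40.225°, D_min = 137.922°, rainbow angle = 42.078°.
Angular width = |41.214° − 42.078°| = 0.865°.

0.86°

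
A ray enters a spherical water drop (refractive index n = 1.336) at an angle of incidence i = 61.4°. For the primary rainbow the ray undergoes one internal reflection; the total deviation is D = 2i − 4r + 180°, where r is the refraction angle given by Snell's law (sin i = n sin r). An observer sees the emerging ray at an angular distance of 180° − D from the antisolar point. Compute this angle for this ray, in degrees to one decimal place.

sin r = sin 61.4° / 1.336 = 0.8780/1.336 = 0.6572; r = 41.08°.
D = 2·61.4° − 4·41.08° + 180° = 122.80° − 164.34° + 180° = 138.46°.
Angle from antisolar point = 180° − D = 41.54°.

41.5°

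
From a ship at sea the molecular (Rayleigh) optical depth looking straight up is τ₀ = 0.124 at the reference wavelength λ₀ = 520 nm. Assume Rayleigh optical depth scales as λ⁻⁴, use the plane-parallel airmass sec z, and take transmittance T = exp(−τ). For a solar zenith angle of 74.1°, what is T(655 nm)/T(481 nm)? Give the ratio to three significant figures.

Airmass: sec 74.1° = 3.6502.
τ(655 nm) = 0.124 × (520/655)⁴ × 3.6502 = 0.124 × 0.3972 × 3.6502 = 0.1798.
τ(481 nm) = 0.124 × (520/481)⁴ × 3.6502 = 0.124 × 1.3659 × 3.6502 = 0.6183.
T(655)/T(481) = exp(τ_B − τ_A) = exp(0.4385) = 1.5503.

1.55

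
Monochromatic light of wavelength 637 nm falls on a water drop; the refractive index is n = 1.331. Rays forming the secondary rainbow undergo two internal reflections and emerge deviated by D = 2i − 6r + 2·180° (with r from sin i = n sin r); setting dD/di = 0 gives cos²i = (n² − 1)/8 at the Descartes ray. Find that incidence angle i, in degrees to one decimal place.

71.9°

cos²i = (1.331² − 1)/8 = (1.77156 − 1)/8 = 0.09645.
cos i = 0.31056, so i = 71.907°.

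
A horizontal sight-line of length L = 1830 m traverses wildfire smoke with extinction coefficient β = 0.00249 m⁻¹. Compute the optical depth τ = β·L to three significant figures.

τ = β·L = 0.00249 × 1830 = 4.5567.

4.56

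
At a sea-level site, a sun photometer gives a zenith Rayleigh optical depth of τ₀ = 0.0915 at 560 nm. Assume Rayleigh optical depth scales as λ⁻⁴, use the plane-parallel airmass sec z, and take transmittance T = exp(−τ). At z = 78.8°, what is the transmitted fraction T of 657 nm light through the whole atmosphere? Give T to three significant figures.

0.780

sec 78.8° = 5.1484.
τ = 0.0915 × (560/657)⁴ × 5.1484 = 0.0915 × 0.5278 × 5.1484 = 0.2486.
T = exp(−0.2486) = 0.7799.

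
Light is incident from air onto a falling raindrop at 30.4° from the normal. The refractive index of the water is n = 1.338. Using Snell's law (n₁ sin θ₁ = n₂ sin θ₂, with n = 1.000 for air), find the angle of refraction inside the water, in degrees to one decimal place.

Snell: sin θ_r = sin θ_i / n = sin 30.4° / 1.338 = 0.5060 / 1.338 = 0.3782.
θ_r = arcsin(0.3782) = 22.22°.

22.2°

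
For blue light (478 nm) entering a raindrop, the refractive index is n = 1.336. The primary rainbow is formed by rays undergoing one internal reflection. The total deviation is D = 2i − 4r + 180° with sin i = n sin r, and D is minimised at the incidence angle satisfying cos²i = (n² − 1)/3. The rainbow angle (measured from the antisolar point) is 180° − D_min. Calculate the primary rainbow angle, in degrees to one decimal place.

41.6°

cos²i = (1.78490 − 1)/3 = 0.26163; i = arccos(0.51150) = 59.236°.
sin r = sin 59.236°/1.336 = 0.64318; r = 40.029°.
D_min = 2·59.236° − 4·40.029° + 180° = 138.356°.
Rainbow angle = 180° − D_min = 41.644°.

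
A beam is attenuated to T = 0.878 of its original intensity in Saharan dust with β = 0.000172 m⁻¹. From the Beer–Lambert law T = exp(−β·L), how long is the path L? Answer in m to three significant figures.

Beer–Lambert: T = exp(−βL) ⇒ L = −ln(T)/β = −ln(0.878)/0.000172 = 0.1301/0.000172 = 756.4 m.

756 m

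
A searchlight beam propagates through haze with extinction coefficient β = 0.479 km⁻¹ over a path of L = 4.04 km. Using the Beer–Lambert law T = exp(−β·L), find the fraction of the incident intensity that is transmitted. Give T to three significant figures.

τ = β·L = 0.479 × 4.04 = 1.9352.
T = exp(−1.9352) = 0.1444.

0.144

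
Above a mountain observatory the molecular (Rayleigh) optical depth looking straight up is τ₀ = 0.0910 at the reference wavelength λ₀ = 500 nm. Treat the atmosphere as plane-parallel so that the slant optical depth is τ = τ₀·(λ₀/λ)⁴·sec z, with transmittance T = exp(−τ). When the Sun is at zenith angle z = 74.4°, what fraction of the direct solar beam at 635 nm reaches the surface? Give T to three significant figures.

0.878

sec 74.4° = 3.7186.
τ = 0.0910 × (500/635)⁴ × 3.7186 = 0.0910 × 0.3844 × 3.7186 = 0.1301.
T = exp(−0.1301) = 0.8780.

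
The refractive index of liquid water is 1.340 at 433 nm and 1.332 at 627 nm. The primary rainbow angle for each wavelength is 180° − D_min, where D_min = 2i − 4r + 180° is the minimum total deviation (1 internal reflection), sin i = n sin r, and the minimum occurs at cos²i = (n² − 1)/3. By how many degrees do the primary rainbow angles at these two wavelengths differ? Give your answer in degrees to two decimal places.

1.15°

At 433 nm (n = 1.340): cos²i = 0.26520 → i = 59.004°, r = 39.770°, D_min = 138.929°, rainbow angle = 41.071°.
At 627 nm (n = 1.332): cos²i = 0.25807 → i = 59.469°, r = 40.290°, D_min = 137.776°, rainbow angle = 42.224°.
Angular width = |41.071° − 42.224°| = 1.153°.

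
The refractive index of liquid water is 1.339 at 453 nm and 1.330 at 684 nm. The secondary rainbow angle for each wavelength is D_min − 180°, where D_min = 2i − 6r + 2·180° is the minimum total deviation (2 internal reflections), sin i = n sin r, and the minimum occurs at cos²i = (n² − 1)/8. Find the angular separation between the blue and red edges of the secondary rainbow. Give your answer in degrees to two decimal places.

At 453 nm (n = 1.339): cos²i = 0.09912 → i = 71.650°, r = 45.141°, D_min = 232.451°, rainbow angle = 52.451°.
At 684 nm (n = 1.330): cos²i = 0.09611 → i = 71.940°, r = 45.630°, D_min = 230.101°, rainbow angle = 50.101°.
Angular width = |52.451° − 50.101°| = 2.350°.

2.35°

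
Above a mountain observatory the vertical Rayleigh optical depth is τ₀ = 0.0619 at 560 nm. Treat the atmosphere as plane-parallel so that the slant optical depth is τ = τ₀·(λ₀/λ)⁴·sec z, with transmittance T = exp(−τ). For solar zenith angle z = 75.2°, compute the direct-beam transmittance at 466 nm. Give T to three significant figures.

sec 75.2° = 3.9147.
τ = 0.0619 × (560/466)⁴ × 3.9147 = 0.0619 × 2.0855 × 3.9147 = 0.5054.
T = exp(−0.5054) = 0.6033.

0.603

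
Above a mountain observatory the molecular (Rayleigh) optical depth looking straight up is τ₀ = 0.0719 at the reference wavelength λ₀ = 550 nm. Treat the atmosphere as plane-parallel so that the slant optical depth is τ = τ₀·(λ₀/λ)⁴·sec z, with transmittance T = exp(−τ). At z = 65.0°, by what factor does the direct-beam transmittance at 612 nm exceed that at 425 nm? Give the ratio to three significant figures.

1.44

Airmass: sec 65.0° = 2.3662.
τ(612 nm) = 0.0719 × (550/612)⁴ × 2.3662 = 0.0719 × 0.6523 × 2.3662 = 0.1110.
τ(425 nm) = 0.0719 × (550/425)⁴ × 2.3662 = 0.0719 × 2.8048 × 2.3662 = 0.4772.
T(612)/T(425) = exp(τ_B − τ_A) = exp(0.3662) = 1.4422.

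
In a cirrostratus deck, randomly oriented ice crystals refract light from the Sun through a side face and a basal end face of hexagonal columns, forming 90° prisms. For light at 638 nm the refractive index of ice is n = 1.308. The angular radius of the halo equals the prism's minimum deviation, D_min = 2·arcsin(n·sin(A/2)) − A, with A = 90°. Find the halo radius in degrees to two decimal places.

45.31°

n·sin(A/2) = 1.308 × sin 45° = 1.308 × 0.7071 = 0.9249.
D_min = 2·arcsin(0.9249) − 90° = 2 × 67.653° − 90° = 45.305°.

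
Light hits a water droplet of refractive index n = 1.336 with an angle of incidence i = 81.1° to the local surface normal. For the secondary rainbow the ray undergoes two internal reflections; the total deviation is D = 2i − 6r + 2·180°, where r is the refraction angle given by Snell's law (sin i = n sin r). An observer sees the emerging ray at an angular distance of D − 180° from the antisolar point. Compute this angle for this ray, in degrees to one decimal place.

56.1°

sin r = sin 81.1° / 1.336 = 0.9880/1.336 = 0.7395; r = 47.69°.
D = 2·81.1° − 6·47.69° + 2·180° = 162.20° − 286.13° + 360° = 236.07°.
Angle from antisolar point = D − 180° = 56.07°.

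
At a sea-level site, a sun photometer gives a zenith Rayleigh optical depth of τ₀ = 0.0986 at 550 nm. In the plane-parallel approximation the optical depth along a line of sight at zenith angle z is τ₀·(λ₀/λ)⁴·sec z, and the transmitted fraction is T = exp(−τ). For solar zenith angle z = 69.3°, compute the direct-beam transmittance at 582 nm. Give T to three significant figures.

0.801

sec 69.3° = 2.8291.
τ = 0.0986 × (550/582)⁴ × 2.8291 = 0.0986 × 0.7976 × 2.8291 = 0.2225.
T = exp(−0.2225) = 0.8005.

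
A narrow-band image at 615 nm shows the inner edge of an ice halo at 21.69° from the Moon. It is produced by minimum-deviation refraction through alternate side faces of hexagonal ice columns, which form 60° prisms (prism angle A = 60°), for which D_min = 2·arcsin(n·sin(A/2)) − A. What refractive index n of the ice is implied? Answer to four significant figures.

Rearranging: n = sin((D_min + A)/2) / sin(A/2).
(D_min + A)/2 = (21.69° + 60°)/2 = 40.845°.
n = sin 40.845° / sin 30° = 0.6540 / 0.5000 = 1.3080.

1.308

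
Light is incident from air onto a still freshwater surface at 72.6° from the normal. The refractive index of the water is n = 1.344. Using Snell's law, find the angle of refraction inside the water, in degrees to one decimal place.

Snell: sin θ_r = sin θ_i / n = sin 72.6° / 1.344 = 0.9542 / 1.344 = 0.7100.
θ_r = arcsin(0.7100) = 45.23°.

45.2°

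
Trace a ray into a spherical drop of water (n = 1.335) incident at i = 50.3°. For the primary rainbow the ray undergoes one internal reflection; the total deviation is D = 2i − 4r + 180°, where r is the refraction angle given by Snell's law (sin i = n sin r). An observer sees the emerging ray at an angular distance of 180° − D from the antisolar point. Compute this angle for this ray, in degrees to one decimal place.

sin r = sin 50.3° / 1.335 = 0.7694/1.335 = 0.5763; r = 35.19°.
D = 2·50.3° − 4·35.19° + 180° = 100.60° − 140.77° + 180° = 139.83°.
Angle from antisolar point = 180° − D = 40.17°.

40.2°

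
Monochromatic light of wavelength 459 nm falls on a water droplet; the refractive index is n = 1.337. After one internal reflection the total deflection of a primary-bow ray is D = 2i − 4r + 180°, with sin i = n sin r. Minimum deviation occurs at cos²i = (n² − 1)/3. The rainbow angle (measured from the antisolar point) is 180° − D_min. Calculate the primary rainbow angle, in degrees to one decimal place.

cos²i = (1.78757 − 1)/3 = 0.26252; i = arccos(0.51237) = 59.178°.
sin r = sin 59.178°/1.337 = 0.64231; r = 39.964°.
D_min = 2·59.178° − 4·39.964° + 180° = 138.500°.
Rainbow angle = 180° − D_min = 41.500°.

41.5°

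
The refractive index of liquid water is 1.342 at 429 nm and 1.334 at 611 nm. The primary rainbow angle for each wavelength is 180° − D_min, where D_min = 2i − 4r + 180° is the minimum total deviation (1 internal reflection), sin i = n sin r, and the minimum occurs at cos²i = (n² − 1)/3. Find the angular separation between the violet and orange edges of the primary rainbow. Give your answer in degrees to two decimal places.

At 429 nm (n = 1.342): cos²i = 0.26699 → i = 58.888°, r = 39.641°, D_min = 139.213°, rainbow angle = 40.787°.
At 611 nm (n = 1.334): cos²i = 0.25985 → i = 59.352°, r = 40.159°, D_min = 138.067°, rainbow angle = 41.933°.
Angular width = |40.787° − 41.933°| = 1.146°.

1.15°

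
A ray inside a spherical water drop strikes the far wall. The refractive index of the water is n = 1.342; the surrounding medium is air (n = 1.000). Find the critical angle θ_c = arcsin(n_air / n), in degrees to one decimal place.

sin θ_c = n_air / n = 1.000 / 1.342 = 0.7452.
θ_c = arcsin(0.7452) = 48.17°.

48.2°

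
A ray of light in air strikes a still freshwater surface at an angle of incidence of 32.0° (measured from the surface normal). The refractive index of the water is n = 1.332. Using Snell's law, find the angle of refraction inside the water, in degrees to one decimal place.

23.4°

Snell: sin θ_r = sin θ_i / n = sin 32.0° / 1.332 = 0.5299 / 1.332 = 0.3978.
θ_r = arcsin(0.3978) = 23.44°.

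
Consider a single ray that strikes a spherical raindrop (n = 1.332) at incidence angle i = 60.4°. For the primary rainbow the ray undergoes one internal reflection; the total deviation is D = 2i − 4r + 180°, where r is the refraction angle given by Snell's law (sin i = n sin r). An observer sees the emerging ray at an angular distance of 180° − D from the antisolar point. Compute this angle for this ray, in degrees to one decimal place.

42.2°

sin r = sin 60.4° / 1.332 = 0.8695/1.332 = 0.6528; r = 40.75°.
D = 2·60.4° − 4·40.75° + 180° = 120.80° − 163.00° + 180° = 137.80°.
Angle from antisolar point = 180° − D = 42.20°.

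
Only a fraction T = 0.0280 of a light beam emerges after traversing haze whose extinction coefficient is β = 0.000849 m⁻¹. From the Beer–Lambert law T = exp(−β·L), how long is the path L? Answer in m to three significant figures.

Beer–Lambert: T = exp(−βL) ⇒ L = −ln(T)/β = −ln(0.0280)/0.000849 = 3.5756/0.000849 = 4211 m.

4210 m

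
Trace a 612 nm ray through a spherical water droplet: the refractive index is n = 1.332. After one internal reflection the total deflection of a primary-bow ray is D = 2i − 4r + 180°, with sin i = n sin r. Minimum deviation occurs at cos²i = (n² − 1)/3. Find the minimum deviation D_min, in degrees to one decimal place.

cos²i = (1.77422 − 1)/3 = 0.25807; i = arccos(0.50801) = 59.469°.
sin r = sin 59.469°/1.332 = 0.64666; r = 40.290°.
D_min = 2·59.469° − 4·40.290° + 180° = 137.776°.

137.8°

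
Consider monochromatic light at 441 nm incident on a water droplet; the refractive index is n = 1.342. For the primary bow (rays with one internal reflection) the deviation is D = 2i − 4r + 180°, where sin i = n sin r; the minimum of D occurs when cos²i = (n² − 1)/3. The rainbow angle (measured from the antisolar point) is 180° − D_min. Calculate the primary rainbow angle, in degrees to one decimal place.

cos²i = (1.80096 − 1)/3 = 0.26699; i = arccos(0.51671) = 58.888°.
sin r = sin 58.888°/1.342 = 0.63797; r = 39.641°.
D_min = 2·58.888° − 4·39.641° + 180° = 139.213°.
Rainbow angle = 180° − D_min = 40.787°.

40.8°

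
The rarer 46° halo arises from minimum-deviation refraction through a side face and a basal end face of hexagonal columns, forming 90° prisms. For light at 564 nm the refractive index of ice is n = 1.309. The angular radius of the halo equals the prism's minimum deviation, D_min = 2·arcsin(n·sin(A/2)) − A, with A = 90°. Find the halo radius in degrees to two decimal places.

n·sin(A/2) = 1.309 × sin 45° = 1.309 × 0.7071 = 0.9256.
D_min = 2·arcsin(0.9256) − 90° = 2 × 67.759° − 90° = 45.519°.

45.52°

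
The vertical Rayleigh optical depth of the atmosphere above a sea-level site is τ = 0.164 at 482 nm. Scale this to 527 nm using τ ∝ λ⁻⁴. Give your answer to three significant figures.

0.115

τ(527 nm) = τ(482 nm) × (482/527)⁴ = 0.164 × (0.9146)⁴ = 0.164 × 0.6998 = 0.1148.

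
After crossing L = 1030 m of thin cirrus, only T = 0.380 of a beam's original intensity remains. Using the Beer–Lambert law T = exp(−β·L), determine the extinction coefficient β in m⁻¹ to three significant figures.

Beer–Lambert: T = exp(−βL) ⇒ β = −ln(T)/L = −ln(0.380)/1030 = 0.9676/1030 = 0.0009394 m⁻¹.

0.000939 m⁻¹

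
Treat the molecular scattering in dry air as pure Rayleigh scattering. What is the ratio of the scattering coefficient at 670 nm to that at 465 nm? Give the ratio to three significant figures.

0.232

Rayleigh scattering ∝ λ⁻⁴, so the ratio of coefficients is the inverse fourth power of the wavelength ratio.
σ(670)/σ(465) = (465/670)⁴ = (0.6940)⁴ = 0.232.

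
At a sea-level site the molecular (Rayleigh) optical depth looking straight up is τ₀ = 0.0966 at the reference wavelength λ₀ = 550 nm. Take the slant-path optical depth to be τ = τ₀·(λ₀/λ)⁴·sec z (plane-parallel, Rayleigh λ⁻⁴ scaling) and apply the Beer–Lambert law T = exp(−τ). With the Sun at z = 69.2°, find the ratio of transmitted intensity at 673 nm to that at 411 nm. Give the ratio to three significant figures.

2.12

Airmass: sec 69.2° = 2.8161.
τ(673 nm) = 0.0966 × (550/673)⁴ × 2.8161 = 0.0966 × 0.4461 × 2.8161 = 0.1213.
τ(411 nm) = 0.0966 × (550/411)⁴ × 2.8161 = 0.0966 × 3.2069 × 2.8161 = 0.8724.
T(673)/T(411) = exp(τ_B − τ_A) = exp(0.7510) = 2.1192.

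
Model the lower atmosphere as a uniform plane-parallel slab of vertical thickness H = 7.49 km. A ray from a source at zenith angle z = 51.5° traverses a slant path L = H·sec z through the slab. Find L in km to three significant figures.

sec z = 1/cos 51.5° = 1.6064.
L = 7.49 × 1.6064 = 12.032 km.

12.0 km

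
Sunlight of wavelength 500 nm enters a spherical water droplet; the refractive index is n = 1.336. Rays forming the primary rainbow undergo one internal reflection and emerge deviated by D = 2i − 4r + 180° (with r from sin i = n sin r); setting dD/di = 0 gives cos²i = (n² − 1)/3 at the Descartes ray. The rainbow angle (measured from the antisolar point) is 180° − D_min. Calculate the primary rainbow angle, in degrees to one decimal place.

41.6°

cos²i = (1.78490 − 1)/3 = 0.26163; i = arccos(0.51150) = 59.236°.
sin r = sin 59.236°/1.336 = 0.64318; r = 40.029°.
D_min = 2·59.236° − 4·40.029° + 180° = 138.356°.
Rainbow angle = 180° − D_min = 41.644°.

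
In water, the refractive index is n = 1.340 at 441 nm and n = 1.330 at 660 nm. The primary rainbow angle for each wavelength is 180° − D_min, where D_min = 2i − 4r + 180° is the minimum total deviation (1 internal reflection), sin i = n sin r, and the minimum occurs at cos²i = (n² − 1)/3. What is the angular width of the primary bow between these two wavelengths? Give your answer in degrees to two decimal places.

1.45°

At 441 nm (n = 1.340): cos²i = 0.26520 → i = 59.004°, r = 39.770°, D_min = 138.929°, rainbow angle = 41.071°.
At 660 nm (n = 1.330): cos²i = 0.25630 → i = 59.585°, r = 40.422°, D_min = 137.484°, rainbow angle = 42.516°.
Angular width = |41.071° − 42.516°| = 1.445°.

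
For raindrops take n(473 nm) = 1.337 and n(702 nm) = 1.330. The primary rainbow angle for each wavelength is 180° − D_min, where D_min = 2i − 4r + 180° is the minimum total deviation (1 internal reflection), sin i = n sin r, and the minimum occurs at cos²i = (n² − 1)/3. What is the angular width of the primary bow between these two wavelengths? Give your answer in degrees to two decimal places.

At 473 nm (n = 1.337): cos²i = 0.26252 → i = 59.178°, r = 39.964°, D_min = 138.500°, rainbow angle = 41.500°.
At 702 nm (n = 1.330): cos²i = 0.25630 → i = 59.585°, r = 40.422°, D_min = 137.484°, rainbow angle = 42.516°.
Angular width = |41.500° − 42.516°| = 1.016°.

1.02°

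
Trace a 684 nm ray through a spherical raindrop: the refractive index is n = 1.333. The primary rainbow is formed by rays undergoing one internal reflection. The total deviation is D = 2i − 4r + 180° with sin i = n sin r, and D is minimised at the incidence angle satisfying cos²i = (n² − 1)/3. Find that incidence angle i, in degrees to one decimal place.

59.4°

cos²i = (1.333² − 1)/3 = (1.77689 − 1)/3 = 0.25896.
cos i = 0.50888, so i = 59.410°.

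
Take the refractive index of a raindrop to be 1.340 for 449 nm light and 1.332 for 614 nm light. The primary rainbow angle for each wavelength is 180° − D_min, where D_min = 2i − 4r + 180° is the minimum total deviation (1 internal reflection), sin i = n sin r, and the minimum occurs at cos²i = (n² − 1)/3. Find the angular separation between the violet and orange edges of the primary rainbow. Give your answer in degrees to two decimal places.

At 449 nm (n = 1.340): cos²i = 0.26520 → i = 59.004°, r = 39.770°, D_min = 138.929°, rainbow angle = 41.071°.
At 614 nm (n = 1.332): cos²i = 0.25807 → i = 59.469°, r = 40.290°, D_min = 137.776°, rainbow angle = 42.224°.
Angular width = |41.071° − 42.224°| = 1.153°.

1.15°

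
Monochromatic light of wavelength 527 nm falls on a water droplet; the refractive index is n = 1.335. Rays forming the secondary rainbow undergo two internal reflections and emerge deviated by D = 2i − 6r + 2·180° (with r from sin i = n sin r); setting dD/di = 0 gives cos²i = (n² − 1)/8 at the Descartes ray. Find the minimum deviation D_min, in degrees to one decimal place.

231.4°

cos²i = (1.78222 − 1)/8 = 0.09778; i = arccos(0.31269) = 71.778°.
sin r = sin 71.778°/1.335 = 0.71150; r = 45.357°.
D_min = 2·71.778° − 6·45.357° + 360° = 231.414°.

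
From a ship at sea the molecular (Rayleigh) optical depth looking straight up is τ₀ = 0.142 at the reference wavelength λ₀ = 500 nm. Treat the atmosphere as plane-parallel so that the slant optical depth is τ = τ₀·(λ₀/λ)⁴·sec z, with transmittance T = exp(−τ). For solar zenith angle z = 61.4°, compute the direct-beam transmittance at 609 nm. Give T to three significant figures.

sec 61.4° = 2.0890.
τ = 0.142 × (500/609)⁴ × 2.0890 = 0.142 × 0.4544 × 2.0890 = 0.1348.
T = exp(−0.1348) = 0.8739.

0.874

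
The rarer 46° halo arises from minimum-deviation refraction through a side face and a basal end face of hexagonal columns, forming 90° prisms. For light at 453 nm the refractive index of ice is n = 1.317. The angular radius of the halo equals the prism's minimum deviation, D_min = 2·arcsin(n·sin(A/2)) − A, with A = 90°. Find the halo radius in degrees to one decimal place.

n·sin(A/2) = 1.317 × sin 45° = 1.317 × 0.7071 = 0.9313.
D_min = 2·arcsin(0.9313) − 90° = 2 × 68.632° − 90° = 47.264°.

47.3°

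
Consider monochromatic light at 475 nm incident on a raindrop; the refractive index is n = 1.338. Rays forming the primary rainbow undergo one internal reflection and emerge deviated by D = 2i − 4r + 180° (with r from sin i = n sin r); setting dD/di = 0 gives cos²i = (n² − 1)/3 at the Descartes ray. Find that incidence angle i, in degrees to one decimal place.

59.1°

cos²i = (1.338² − 1)/3 = (1.79024 − 1)/3 = 0.26341.
cos i = 0.51324, so i = 59.120°.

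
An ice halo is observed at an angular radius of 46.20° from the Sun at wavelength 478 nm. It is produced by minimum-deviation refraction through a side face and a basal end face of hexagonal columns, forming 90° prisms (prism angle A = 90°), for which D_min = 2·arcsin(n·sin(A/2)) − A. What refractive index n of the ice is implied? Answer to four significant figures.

Rearranging: n = sin((D_min + A)/2) / sin(A/2).
(D_min + A)/2 = (46.20° + 90°)/2 = 68.100°.
n = sin 68.100° / sin 45° = 0.9278 / 0.7071 = 1.3122.

1.312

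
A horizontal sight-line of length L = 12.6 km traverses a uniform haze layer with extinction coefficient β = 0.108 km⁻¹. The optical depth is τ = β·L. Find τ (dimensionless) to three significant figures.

1.36

τ = β·L = 0.108 × 12.6 = 1.3608.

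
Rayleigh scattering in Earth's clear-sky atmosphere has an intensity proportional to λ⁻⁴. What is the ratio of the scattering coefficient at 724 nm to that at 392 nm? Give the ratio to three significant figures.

Rayleigh scattering ∝ λ⁻⁴, so the ratio of coefficients is the inverse fourth power of the wavelength ratio.
σ(724)/σ(392) = (392/724)⁴ = (0.5414)⁴ = 0.08594.

0.0859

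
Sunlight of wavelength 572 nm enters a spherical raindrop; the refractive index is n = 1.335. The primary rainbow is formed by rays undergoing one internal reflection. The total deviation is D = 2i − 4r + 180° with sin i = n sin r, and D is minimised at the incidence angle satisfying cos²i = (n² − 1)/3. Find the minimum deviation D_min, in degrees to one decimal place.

cos²i = (1.78222 − 1)/3 = 0.26074; i = arccos(0.51063) = 59.294°.
sin r = sin 59.294°/1.335 = 0.64405; r = 40.094°.
D_min = 2·59.294° − 4·40.094° + 180° = 138.212°.

138.2°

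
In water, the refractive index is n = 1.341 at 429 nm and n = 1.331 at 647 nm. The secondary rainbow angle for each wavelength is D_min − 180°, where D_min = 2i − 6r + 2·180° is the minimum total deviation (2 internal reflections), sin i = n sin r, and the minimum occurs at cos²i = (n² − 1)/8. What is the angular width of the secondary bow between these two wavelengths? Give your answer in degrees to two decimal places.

2.60°

At 429 nm (n = 1.341): cos²i = 0.09979 → i = 71.586°, r = 45.034°, D_min = 232.966°, rainbow angle = 52.966°.
At 647 nm (n = 1.331): cos²i = 0.09645 → i = 71.907°, r = 45.575°, D_min = 230.365°, rainbow angle = 50.365°.
Angular width = |52.966° − 50.365°| = 2.601°.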